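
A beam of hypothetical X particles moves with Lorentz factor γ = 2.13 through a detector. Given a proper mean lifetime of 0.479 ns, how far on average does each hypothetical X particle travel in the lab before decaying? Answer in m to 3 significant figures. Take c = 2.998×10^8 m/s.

β = √(1 − 1/γ²) = √(1 − 1/2.13²) = 0.88294
Dilated lifetime: Δt = γτ₀ = 2.13 × 0.479 ns = 1.0203 ns
d = vΔt = 0.88294c × 1.0203 ns = 2.6471×10^8 m/s × 1.0203×10^-9 s = 0.270 m

d ≈ 0.270 m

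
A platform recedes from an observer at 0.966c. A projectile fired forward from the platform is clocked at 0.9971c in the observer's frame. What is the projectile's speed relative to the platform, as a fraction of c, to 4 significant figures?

u' ≈ 0.8451c

Inverse velocity addition: u' = (u − v)/(1 − uv/c²)
= (0.9971 − 0.966)/(1 − 0.9971×0.966) = 0.03110/0.0368014 = 0.8451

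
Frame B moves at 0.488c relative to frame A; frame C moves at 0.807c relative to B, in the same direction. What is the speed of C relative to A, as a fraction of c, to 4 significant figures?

u ≈ 0.9291c

Compose boost 2: (0.807 + 0.488)/(1 + 0.807×0.488) = 1.295/1.39382 = 0.9291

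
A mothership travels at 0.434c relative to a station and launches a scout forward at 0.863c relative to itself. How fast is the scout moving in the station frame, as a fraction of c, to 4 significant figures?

Compose boost 2: (0.863 + 0.434)/(1 + 0.863×0.434) = 1.297/1.37454 = 0.9436

u ≈ 0.9436c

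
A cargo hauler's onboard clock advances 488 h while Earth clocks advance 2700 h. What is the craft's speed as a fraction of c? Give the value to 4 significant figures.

β ≈ 0.9835

γ = Δt/τ₀ = 2700/488 = 5.53279
β = √(1 − 1/γ²) = √(1 − 1/5.53279²) = 0.9835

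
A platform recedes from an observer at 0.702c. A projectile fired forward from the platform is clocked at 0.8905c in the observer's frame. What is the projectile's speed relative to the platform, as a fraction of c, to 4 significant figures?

u' ≈ 0.5028c

Inverse velocity addition: u' = (u − v)/(1 − uv/c²)
= (0.8905 − 0.702)/(1 − 0.8905×0.702) = 0.1885/0.374869 = 0.5028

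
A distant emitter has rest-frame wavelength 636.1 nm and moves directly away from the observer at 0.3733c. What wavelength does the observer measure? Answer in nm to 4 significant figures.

λ_obs ≈ 941.6 nm

Relativistic Doppler: λ_obs = λ_src √((1+β)/(1−β))
= 636.1 × √(1.37330/0.626700) = 636.1 × 1.48031 = 941.6 nm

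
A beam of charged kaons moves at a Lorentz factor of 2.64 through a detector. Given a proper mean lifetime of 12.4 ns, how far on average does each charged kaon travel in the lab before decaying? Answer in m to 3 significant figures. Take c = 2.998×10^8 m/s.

β = √(1 − 1/γ²) = √(1 − 1/2.64²) = 0.92548
Dilated lifetime: Δt = γτ₀ = 2.64 × 12.4 ns = 32.736 ns
d = vΔt = 0.92548c × 32.736 ns = 2.7746×10^8 m/s × 3.2736×10^-8 s = 9.08 m

d ≈ 9.08 m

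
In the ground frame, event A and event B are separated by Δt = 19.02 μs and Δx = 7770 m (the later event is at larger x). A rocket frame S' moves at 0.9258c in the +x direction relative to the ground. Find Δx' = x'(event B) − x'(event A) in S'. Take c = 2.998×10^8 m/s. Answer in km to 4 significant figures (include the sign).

γ = 1/√(1 − 0.9258²) = 2.64541
Δx' = γ(Δx − vΔt) = 2.64541 × (7770 m − 0.9258×(2.998×10^8 m/s)×19.02×10^-6 s)
= 2.64541 × (2490.91 m) = 6.589 km

Δx' ≈ 6.589 km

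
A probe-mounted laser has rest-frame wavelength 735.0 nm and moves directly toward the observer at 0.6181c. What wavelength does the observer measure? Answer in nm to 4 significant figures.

Relativistic Doppler: λ_obs = λ_src √((1−β)/(1+β))
= 735.0 × √(0.381900/1.61810) = 735.0 × 0.485816 = 357.1 nm

λ_obs ≈ 357.1 nm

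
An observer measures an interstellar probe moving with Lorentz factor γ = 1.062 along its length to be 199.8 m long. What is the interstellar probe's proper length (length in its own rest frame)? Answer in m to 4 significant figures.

γ = 1.062 (given)
L₀ = γL = 1.062 × 199.8 = 212.2 m

L₀ ≈ 212.2 m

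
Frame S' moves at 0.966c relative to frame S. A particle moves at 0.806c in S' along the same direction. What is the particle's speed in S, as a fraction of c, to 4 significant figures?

Relativistic velocity addition: u = (u' + v)/(1 + u'v/c²)
= (0.806 + 0.966)/(1 + 0.806×0.966) = 1.772/1.77860 = 0.9963

u ≈ 0.9963c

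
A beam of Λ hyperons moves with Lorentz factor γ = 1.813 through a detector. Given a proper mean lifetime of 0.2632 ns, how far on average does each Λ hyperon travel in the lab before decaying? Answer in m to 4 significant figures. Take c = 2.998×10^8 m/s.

β = √(1 − 1/γ²) = √(1 − 1/1.813²) = 0.834127
Dilated lifetime: Δt = γτ₀ = 1.813 × 0.2632 ns = 0.477182 ns
d = vΔt = 0.834127c × 0.477182 ns = 2.50071×10^8 m/s × 4.77182×10^-10 s = 0.1193 m

d ≈ 0.1193 m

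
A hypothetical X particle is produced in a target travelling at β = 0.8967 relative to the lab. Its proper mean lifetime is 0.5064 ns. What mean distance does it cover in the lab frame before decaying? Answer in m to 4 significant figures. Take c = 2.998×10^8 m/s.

γ = 1/√(1 − 0.8967²) = 2.25918
Dilated lifetime: Δt = γτ₀ = 2.25918 × 0.5064 ns = 1.14405 ns
d = vΔt = 0.8967c × 1.14405 ns = 2.68831×10^8 m/s × 1.14405×10^-9 s = 0.3076 m

d ≈ 0.3076 m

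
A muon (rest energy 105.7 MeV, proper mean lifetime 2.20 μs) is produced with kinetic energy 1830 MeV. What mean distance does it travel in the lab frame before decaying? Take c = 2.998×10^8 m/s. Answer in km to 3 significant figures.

γ = 1 + K/(m₀c²) = 1 + 1830/105.7 = 18.313
β = √(1 − 1/γ²) = 0.99851
Dilated lifetime: γτ₀ = 18.313 × 2.20 μs = 40.289 μs
d = βc·γτ₀ = 0.99851 × (2.998×10^8 m/s) × 4.0289×10^-5 s = 12.1 km

d ≈ 12.1 km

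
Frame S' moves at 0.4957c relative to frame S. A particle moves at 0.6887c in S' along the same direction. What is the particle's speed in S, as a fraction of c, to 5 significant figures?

u ≈ 0.88297c

Relativistic velocity addition: u = (u' + v)/(1 + u'v/c²)
= (0.6887 + 0.4957)/(1 + 0.6887×0.4957) = 1.1844/1.341389 = 0.88297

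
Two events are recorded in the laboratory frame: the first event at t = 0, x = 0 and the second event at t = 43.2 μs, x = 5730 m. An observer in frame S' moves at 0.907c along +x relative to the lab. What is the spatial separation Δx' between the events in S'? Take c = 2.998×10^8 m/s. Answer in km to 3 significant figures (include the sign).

Δx' ≈ -14.3 km

γ = 1/√(1 − 0.907²) = 2.3746
Δx' = γ(Δx − vΔt) = 2.3746 × (5730 m − 0.907×(2.998×10^8 m/s)×43.2×10^-6 s)
= 2.3746 × (-6016.9 m) = -14.3 km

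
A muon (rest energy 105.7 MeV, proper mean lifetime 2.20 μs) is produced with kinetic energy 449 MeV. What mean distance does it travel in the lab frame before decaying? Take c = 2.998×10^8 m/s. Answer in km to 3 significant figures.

γ = 1 + K/(m₀c²) = 1 + 449/105.7 = 5.2479
β = √(1 − 1/γ²) = 0.98168
Dilated lifetime: γτ₀ = 5.2479 × 2.20 μs = 11.545 μs
d = βc·γτ₀ = 0.98168 × (2.998×10^8 m/s) × 1.1545×10^-5 s = 3.40 km

d ≈ 3.40 km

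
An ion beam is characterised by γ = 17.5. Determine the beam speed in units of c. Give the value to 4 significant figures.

β ≈ 0.9984

β = √(1 − 1/γ²) = √(1 − 1/17.5²) = √(0.996735) = 0.9984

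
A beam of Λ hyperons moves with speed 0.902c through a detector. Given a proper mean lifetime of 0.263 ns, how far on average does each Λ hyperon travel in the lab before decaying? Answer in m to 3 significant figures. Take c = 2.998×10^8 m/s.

d ≈ 0.165 m

γ = 1/√(1 − 0.902²) = 2.3162
Dilated lifetime: Δt = γτ₀ = 2.3162 × 0.263 ns = 0.60917 ns
d = vΔt = 0.902c × 0.60917 ns = 2.7042×10^8 m/s × 6.0917×10^-10 s = 0.165 m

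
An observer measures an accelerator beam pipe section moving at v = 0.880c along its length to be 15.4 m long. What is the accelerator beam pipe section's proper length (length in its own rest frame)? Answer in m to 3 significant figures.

L₀ ≈ 32.4 m

γ = 1/√(1 − 0.880²) = 2.1054
L₀ = γL = 2.1054 × 15.4 = 32.4 m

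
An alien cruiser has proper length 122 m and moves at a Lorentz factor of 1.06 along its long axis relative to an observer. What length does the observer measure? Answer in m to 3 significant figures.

γ = 1.06 (given)
Length contraction: L = L₀/γ = 122/1.06 = 115 m

L ≈ 115 m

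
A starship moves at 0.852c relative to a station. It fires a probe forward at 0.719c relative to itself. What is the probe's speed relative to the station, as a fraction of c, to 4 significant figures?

Relativistic velocity addition: u = (u' + v)/(1 + u'v/c²)
= (0.719 + 0.852)/(1 + 0.719×0.852) = 1.571/1.61259 = 0.9742

u ≈ 0.9742c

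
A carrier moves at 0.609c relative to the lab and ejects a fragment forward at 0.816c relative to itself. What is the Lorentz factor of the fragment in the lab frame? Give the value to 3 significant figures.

γ ≈ 3.26

u_lab = (0.816 + 0.609)/(1 + 0.816×0.609) = 1.425/1.49694 = 0.951939
γ = 1/√(1 − 0.951939²) = 3.26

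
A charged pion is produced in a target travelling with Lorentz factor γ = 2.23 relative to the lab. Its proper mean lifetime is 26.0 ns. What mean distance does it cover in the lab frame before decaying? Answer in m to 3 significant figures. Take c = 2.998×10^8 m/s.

β = √(1 − 1/γ²) = √(1 − 1/2.23²) = 0.89382
Dilated lifetime: Δt = γτ₀ = 2.23 × 26.0 ns = 57.980 ns
d = vΔt = 0.89382c × 57.980 ns = 2.6797×10^8 m/s × 5.7980×10^-8 s = 15.5 m

d ≈ 15.5 m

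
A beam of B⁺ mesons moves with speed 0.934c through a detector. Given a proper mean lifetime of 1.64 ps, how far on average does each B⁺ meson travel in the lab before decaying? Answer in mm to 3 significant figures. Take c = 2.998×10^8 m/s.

d ≈ 1.29 mm

γ = 1/√(1 − 0.934²) = 2.7990
Dilated lifetime: Δt = γτ₀ = 2.7990 × 1.64 ps = 4.5903 ps
d = vΔt = 0.934c × 4.5903 ps = 2.8001×10^8 m/s × 4.5903×10^-12 s = 1.29 mm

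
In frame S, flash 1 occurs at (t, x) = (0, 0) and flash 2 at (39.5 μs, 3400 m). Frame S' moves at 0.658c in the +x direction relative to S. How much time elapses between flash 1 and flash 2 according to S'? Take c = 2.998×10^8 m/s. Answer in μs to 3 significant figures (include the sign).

γ = 1/√(1 − 0.658²) = 1.3280
Δt' = γ(Δt − vΔx/c²) = 1.3280 × (39.5 μs − 0.658×3400 m / (2.998×10^8 m/s))
= 1.3280 × (32.038 μs) = 42.5 μs

Δt' ≈ 42.5 μs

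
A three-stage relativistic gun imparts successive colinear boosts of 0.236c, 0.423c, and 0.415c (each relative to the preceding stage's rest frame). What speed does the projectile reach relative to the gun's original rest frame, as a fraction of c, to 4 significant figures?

u ≈ 0.8122c

Compose boost 2: (0.423 + 0.236)/(1 + 0.423×0.236) = 0.6590/1.09983 = 0.599185
Compose boost 3: (0.415 + 0.599185)/(1 + 0.415×0.599185) = 1.01418/1.24866 = 0.8122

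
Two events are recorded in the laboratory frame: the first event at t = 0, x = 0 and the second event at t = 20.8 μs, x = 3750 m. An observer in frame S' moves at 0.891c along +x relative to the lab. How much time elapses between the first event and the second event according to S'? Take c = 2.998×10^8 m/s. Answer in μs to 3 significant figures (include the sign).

Δt' ≈ 21.3 μs

γ = 1/√(1 − 0.891²) = 2.2026
Δt' = γ(Δt − vΔx/c²) = 2.2026 × (20.8 μs − 0.891×3750 m / (2.998×10^8 m/s))
= 2.2026 × (9.6551 μs) = 21.3 μs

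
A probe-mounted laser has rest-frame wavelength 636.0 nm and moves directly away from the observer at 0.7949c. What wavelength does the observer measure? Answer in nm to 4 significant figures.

λ_obs ≈ 1881 nm

Relativistic Doppler: λ_obs = λ_src √((1+β)/(1−β))
= 636.0 × √(1.79490/0.205100) = 636.0 × 2.95827 = 1881 nm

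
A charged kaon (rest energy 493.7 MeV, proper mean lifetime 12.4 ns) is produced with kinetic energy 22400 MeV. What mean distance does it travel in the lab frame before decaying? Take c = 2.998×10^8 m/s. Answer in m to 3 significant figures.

γ = 1 + K/(m₀c²) = 1 + 22400/493.7 = 46.372
β = √(1 − 1/γ²) = 0.99977
Dilated lifetime: γτ₀ = 46.372 × 12.4 ns = 575.01 ns
d = βc·γτ₀ = 0.99977 × (2.998×10^8 m/s) × 5.7501×10^-7 s = 172 m

d ≈ 172 m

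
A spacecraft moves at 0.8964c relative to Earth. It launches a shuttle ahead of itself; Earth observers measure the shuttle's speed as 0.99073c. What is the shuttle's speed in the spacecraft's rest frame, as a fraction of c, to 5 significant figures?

u' ≈ 0.84291c

Inverse velocity addition: u' = (u − v)/(1 − uv/c²)
= (0.99073 − 0.8964)/(1 − 0.99073×0.8964) = 0.094330/0.1119096 = 0.84291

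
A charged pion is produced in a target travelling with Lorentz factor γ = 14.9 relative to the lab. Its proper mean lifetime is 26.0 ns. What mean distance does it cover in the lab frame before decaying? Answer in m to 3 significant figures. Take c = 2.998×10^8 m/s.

d ≈ 116 m

β = √(1 − 1/γ²) = √(1 − 1/14.9²) = 0.99775
Dilated lifetime: Δt = γτ₀ = 14.9 × 26.0 ns = 387.40 ns
d = vΔt = 0.99775c × 387.40 ns = 2.9912×10^8 m/s × 3.8740×10^-7 s = 116 m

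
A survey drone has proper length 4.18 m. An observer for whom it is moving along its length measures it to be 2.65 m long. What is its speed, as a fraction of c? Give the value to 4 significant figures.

γ = L₀/L = 4.18/2.65 = 1.57736
β = √(1 − 1/γ²) = 0.7734

β ≈ 0.7734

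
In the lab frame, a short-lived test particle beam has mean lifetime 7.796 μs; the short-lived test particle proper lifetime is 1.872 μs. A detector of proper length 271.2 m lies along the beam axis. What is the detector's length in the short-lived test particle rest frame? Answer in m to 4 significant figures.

Time dilation ⇒ γ = Δt/τ₀ = 7.796/1.872 = 4.16453
Length contraction: L = L₀/γ = 271.2/4.16453 = 65.12 m

L ≈ 65.12 m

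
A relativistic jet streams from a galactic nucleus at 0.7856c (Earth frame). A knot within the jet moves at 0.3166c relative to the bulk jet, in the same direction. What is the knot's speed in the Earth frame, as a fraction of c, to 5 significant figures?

Relativistic velocity addition: u = (u' + v)/(1 + u'v/c²)
= (0.3166 + 0.7856)/(1 + 0.3166×0.7856) = 1.1022/1.248721 = 0.88266

u ≈ 0.88266c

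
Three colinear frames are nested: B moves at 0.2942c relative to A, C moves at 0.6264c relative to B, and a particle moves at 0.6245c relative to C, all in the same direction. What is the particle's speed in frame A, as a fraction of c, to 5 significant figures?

Compose boost 2: (0.6264 + 0.2942)/(1 + 0.6264×0.2942) = 0.92060/1.184287 = 0.7773454
Compose boost 3: (0.6245 + 0.7773454)/(1 + 0.6245×0.7773454) = 1.401845/1.485452 = 0.94372

u ≈ 0.94372c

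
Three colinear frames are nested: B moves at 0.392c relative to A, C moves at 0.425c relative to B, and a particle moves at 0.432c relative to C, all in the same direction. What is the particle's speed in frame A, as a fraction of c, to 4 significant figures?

Compose boost 2: (0.425 + 0.392)/(1 + 0.425×0.392) = 0.8170/1.16660 = 0.700326
Compose boost 3: (0.432 + 0.700326)/(1 + 0.432×0.700326) = 1.13233/1.30254 = 0.8693

u ≈ 0.8693c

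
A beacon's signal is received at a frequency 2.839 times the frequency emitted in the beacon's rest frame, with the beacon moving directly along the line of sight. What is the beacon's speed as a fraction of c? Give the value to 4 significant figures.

f_obs/f_src = √((1+β)/(1−β)) = 2.839  ⇒  (1+β)/(1−β) = 8.05992
β = |1 − D²|/(1 + D²) = |1 − 8.05992|/(1 + 8.05992) = 0.7792

β ≈ 0.7792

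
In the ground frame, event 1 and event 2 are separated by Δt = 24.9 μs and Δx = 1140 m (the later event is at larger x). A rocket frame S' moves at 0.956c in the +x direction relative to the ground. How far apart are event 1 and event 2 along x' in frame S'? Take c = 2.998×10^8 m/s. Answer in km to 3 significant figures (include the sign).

γ = 1/√(1 − 0.956²) = 3.4087
Δx' = γ(Δx − vΔt) = 3.4087 × (1140 m − 0.956×(2.998×10^8 m/s)×24.9×10^-6 s)
= 3.4087 × (-5996.6 m) = -20.4 km

Δx' ≈ -20.4 km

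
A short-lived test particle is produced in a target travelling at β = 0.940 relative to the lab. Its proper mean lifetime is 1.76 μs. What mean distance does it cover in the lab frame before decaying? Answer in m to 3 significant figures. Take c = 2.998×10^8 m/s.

γ = 1/√(1 − 0.940²) = 2.9311
Dilated lifetime: Δt = γτ₀ = 2.9311 × 1.76 μs = 5.1587 μs
d = vΔt = 0.940c × 5.1587 μs = 2.8181×10^8 m/s × 5.1587×10^-6 s = 1450 m

d ≈ 1450 m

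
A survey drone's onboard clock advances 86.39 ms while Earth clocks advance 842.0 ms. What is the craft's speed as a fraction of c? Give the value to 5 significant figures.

γ = Δt/τ₀ = 842.0/86.39 = 9.746498
β = √(1 − 1/γ²) = √(1 − 1/9.746498²) = 0.99472

β ≈ 0.99472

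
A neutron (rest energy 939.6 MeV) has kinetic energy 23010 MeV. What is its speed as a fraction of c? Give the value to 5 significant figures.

γ = 1 + K/(m₀c²) = 1 + 23010/939.6 = 25.48914
β = √(1 − 1/γ²) = 0.99923

β ≈ 0.99923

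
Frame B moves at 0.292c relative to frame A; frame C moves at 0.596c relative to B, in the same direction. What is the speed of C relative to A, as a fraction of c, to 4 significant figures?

Compose boost 2: (0.596 + 0.292)/(1 + 0.596×0.292) = 0.8880/1.17403 = 0.7564

u ≈ 0.7564c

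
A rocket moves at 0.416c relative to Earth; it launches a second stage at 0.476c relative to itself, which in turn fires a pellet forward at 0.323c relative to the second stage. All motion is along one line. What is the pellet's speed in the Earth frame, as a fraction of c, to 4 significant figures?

Compose boost 2: (0.476 + 0.416)/(1 + 0.476×0.416) = 0.8920/1.19802 = 0.744564
Compose boost 3: (0.323 + 0.744564)/(1 + 0.323×0.744564) = 1.06756/1.24049 = 0.8606

u ≈ 0.8606c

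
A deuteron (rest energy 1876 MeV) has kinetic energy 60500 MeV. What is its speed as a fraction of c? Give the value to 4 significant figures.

β ≈ 0.9995

γ = 1 + K/(m₀c²) = 1 + 60500/1876 = 33.2495
β = √(1 − 1/γ²) = 0.9995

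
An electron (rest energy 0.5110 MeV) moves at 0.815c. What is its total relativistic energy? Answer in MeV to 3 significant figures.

γ = 1/√(1 − 0.815²) = 1.7257
E = γm₀c² = 1.7257 × 0.5110 MeV = 0.882 MeV

E ≈ 0.882 MeV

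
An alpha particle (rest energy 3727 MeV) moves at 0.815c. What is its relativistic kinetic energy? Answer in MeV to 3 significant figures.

γ = 1/√(1 − 0.815²) = 1.7257
K = (γ − 1)m₀c² = (1.7257 − 1) × 3727 MeV = 0.72574 × 3727 MeV = 2700 MeV

K ≈ 2700 MeV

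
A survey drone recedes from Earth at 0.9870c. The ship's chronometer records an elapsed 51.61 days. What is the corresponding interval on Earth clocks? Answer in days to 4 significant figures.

γ = 1/√(1 − 0.9870²) = 6.22199
Time dilation: Δt = γτ₀ = 6.22199 × 51.61 days = 321.1 days

Δt ≈ 321.1 days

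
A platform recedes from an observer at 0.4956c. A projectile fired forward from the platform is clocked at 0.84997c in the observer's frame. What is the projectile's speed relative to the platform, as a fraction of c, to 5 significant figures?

Inverse velocity addition: u' = (u − v)/(1 − uv/c²)
= (0.84997 − 0.4956)/(1 − 0.84997×0.4956) = 0.35437/0.5787549 = 0.61230

u' ≈ 0.61230c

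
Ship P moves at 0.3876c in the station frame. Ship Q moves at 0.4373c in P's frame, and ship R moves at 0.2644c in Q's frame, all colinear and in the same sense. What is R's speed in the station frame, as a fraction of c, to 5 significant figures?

Compose boost 2: (0.4373 + 0.3876)/(1 + 0.4373×0.3876) = 0.82490/1.169497 = 0.7053457
Compose boost 3: (0.2644 + 0.7053457)/(1 + 0.2644×0.7053457) = 0.9697457/1.186493 = 0.81732

u ≈ 0.81732c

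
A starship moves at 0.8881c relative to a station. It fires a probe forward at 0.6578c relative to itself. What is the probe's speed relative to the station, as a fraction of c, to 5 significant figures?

Relativistic velocity addition: u = (u' + v)/(1 + u'v/c²)
= (0.6578 + 0.8881)/(1 + 0.6578×0.8881) = 1.5459/1.584192 = 0.97583

u ≈ 0.97583c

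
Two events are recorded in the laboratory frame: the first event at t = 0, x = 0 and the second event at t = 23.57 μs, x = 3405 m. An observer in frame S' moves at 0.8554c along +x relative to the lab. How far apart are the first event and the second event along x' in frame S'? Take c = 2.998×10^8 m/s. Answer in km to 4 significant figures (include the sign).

Δx' ≈ -5.096 km

γ = 1/√(1 − 0.8554²) = 1.93062
Δx' = γ(Δx − vΔt) = 1.93062 × (3405 m − 0.8554×(2.998×10^8 m/s)×23.57×10^-6 s)
= 1.93062 × (-2639.50 m) = -5.096 km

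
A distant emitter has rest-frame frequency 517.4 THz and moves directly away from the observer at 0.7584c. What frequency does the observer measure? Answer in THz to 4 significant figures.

Relativistic Doppler: f_obs = f_src √((1−β)/(1+β))
= 517.4 × √(0.241600/1.75840) = 517.4 × 0.370672 = 191.8 THz

f_obs ≈ 191.8 THz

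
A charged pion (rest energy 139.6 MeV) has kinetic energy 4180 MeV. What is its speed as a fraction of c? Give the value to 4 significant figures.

γ = 1 + K/(m₀c²) = 1 + 4180/139.6 = 30.9427
β = √(1 − 1/γ²) = 0.9995

β ≈ 0.9995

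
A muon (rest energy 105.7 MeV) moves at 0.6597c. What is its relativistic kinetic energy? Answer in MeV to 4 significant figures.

γ = 1/√(1 − 0.6597²) = 1.33062
K = (γ − 1)m₀c² = (1.33062 − 1) × 105.7 MeV = 0.330621 × 105.7 MeV = 34.95 MeV

K ≈ 34.95 MeV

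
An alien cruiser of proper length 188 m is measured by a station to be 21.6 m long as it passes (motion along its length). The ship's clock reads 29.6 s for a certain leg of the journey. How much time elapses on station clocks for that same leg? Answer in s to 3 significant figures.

Length contraction ⇒ γ = L₀/L = 188/21.6 = 8.7037
Time dilation: Δt = γτ₀ = 8.7037 × 29.6 s = 258 s

Δt ≈ 258 s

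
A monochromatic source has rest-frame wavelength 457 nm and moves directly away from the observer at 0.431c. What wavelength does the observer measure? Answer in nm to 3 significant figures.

Relativistic Doppler: λ_obs = λ_src √((1+β)/(1−β))
= 457 × √(1.4310/0.56900) = 457 × 1.5859 = 725 nm

λ_obs ≈ 725 nm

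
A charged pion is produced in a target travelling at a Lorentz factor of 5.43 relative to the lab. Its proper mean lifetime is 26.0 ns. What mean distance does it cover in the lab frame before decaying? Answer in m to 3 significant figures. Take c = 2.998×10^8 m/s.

d ≈ 41.6 m

β = √(1 − 1/γ²) = √(1 − 1/5.43²) = 0.98290
Dilated lifetime: Δt = γτ₀ = 5.43 × 26.0 ns = 141.18 ns
d = vΔt = 0.98290c × 141.18 ns = 2.9467×10^8 m/s × 1.4118×10^-7 s = 41.6 m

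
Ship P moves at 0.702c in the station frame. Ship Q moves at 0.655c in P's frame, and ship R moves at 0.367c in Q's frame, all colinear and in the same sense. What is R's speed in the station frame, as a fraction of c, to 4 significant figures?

Compose boost 2: (0.655 + 0.702)/(1 + 0.655×0.702) = 1.357/1.45981 = 0.929573
Compose boost 3: (0.367 + 0.929573)/(1 + 0.367×0.929573) = 1.29657/1.34115 = 0.9668

u ≈ 0.9668c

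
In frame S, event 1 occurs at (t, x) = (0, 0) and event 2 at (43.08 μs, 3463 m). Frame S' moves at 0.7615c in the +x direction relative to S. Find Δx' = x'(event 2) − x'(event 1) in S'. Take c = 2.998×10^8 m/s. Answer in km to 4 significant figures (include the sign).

γ = 1/√(1 − 0.7615²) = 1.54282
Δx' = γ(Δx − vΔt) = 1.54282 × (3463 m − 0.7615×(2.998×10^8 m/s)×43.08×10^-6 s)
= 1.54282 × (-6372.06 m) = -9.831 km

Δx' ≈ -9.831 km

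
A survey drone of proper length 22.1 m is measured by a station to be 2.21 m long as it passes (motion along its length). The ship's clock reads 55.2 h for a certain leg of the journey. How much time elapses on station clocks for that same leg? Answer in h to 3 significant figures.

Δt ≈ 552 h

Length contraction ⇒ γ = L₀/L = 22.1/2.21 = 10.000
Time dilation: Δt = γτ₀ = 10.000 × 55.2 h = 552 h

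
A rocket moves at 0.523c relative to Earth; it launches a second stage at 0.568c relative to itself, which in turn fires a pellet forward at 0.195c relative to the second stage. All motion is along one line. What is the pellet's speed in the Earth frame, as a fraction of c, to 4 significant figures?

u ≈ 0.8901c

Compose boost 2: (0.568 + 0.523)/(1 + 0.568×0.523) = 1.091/1.29706 = 0.841130
Compose boost 3: (0.195 + 0.841130)/(1 + 0.195×0.841130) = 1.03613/1.16402 = 0.8901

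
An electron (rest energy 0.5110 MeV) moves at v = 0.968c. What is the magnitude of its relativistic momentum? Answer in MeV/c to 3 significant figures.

γ = 1/√(1 − 0.968²) = 3.9849
p = γβm₀c = 3.9849 × 0.968 × 0.5110 MeV/c = 1.97 MeV/c

p ≈ 1.97 MeV/c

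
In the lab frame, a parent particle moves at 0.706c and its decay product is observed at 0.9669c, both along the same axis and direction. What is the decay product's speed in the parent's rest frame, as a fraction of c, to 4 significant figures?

u' ≈ 0.8221c

Inverse velocity addition: u' = (u − v)/(1 − uv/c²)
= (0.9669 − 0.706)/(1 − 0.9669×0.706) = 0.2609/0.317369 = 0.8221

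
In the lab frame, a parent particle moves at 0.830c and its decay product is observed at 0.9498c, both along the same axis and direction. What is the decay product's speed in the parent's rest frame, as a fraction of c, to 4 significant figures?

Inverse velocity addition: u' = (u − v)/(1 − uv/c²)
= (0.9498 − 0.830)/(1 − 0.9498×0.830) = 0.1198/0.211666 = 0.5660

u' ≈ 0.5660c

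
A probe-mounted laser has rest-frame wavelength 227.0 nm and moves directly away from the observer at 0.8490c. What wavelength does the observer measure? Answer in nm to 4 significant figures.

Relativistic Doppler: λ_obs = λ_src √((1+β)/(1−β))
= 227.0 × √(1.84900/0.151000) = 227.0 × 3.49929 = 794.3 nm

λ_obs ≈ 794.3 nm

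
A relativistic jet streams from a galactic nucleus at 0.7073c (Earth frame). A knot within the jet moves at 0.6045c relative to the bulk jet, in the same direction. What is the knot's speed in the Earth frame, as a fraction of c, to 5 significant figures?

Relativistic velocity addition: u = (u' + v)/(1 + u'v/c²)
= (0.6045 + 0.7073)/(1 + 0.6045×0.7073) = 1.3118/1.427563 = 0.91891

u ≈ 0.91891c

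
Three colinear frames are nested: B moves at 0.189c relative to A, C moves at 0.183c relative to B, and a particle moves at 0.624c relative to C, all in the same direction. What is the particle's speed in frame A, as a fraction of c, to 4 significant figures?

u ≈ 0.8033c

Compose boost 2: (0.183 + 0.189)/(1 + 0.183×0.189) = 0.3720/1.03459 = 0.359564
Compose boost 3: (0.624 + 0.359564)/(1 + 0.624×0.359564) = 0.983564/1.22437 = 0.8033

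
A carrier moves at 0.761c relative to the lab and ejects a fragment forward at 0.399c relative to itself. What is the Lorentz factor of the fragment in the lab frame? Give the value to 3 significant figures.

γ ≈ 2.19

u_lab = (0.399 + 0.761)/(1 + 0.399×0.761) = 1.160/1.30364 = 0.889817
γ = 1/√(1 − 0.889817²) = 2.19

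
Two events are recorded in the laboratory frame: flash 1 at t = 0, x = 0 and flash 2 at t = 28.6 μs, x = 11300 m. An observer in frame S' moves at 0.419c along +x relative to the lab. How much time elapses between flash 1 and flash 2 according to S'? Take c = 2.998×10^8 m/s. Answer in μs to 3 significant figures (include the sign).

γ = 1/√(1 − 0.419²) = 1.1013
Δt' = γ(Δt − vΔx/c²) = 1.1013 × (28.6 μs − 0.419×11300 m / (2.998×10^8 m/s))
= 1.1013 × (12.807 μs) = 14.1 μs

Δt' ≈ 14.1 μs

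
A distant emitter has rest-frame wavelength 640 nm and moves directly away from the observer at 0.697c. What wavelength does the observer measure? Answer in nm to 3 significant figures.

λ_obs ≈ 1510 nm

Relativistic Doppler: λ_obs = λ_src √((1+β)/(1−β))
= 640 × √(1.6970/0.30300) = 640 × 2.3666 = 1510 nm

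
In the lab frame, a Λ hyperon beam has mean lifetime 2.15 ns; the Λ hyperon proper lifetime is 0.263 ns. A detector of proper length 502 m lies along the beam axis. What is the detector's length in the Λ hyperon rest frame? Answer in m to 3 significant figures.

L ≈ 61.4 m

Time dilation ⇒ γ = Δt/τ₀ = 2.15/0.263 = 8.1749
Length contraction: L = L₀/γ = 502/8.1749 = 61.4 m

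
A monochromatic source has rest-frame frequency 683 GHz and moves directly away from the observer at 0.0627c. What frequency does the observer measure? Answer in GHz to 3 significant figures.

Relativistic Doppler: f_obs = f_src √((1−β)/(1+β))
= 683 × √(0.93730/1.0627) = 683 × 0.93915 = 641 GHz

f_obs ≈ 641 GHz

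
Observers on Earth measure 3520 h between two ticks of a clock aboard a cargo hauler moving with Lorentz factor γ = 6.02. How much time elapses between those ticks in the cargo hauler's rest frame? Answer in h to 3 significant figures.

τ₀ ≈ 585 h

γ = 6.02 (given)
Proper time: τ₀ = Δt/γ = 3520/6.02 = 585 h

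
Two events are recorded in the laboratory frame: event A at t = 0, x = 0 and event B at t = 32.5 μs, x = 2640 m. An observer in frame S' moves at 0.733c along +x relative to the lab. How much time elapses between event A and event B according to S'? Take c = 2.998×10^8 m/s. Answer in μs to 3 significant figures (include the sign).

γ = 1/√(1 − 0.733²) = 1.4701
Δt' = γ(Δt − vΔx/c²) = 1.4701 × (32.5 μs − 0.733×2640 m / (2.998×10^8 m/s))
= 1.4701 × (26.045 μs) = 38.3 μs

Δt' ≈ 38.3 μs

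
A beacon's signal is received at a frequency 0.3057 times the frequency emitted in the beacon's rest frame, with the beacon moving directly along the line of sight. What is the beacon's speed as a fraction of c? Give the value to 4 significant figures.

f_obs/f_src = √((1−β)/(1+β)) = 0.3057  ⇒  (1−β)/(1+β) = 0.0934525
β = |1 − D²|/(1 + D²) = |1 − 0.0934525|/(1 + 0.0934525) = 0.8291

β ≈ 0.8291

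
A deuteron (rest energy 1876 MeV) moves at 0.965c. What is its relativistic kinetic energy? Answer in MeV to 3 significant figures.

K ≈ 5280 MeV

γ = 1/√(1 − 0.965²) = 3.8132
K = (γ − 1)m₀c² = (3.8132 − 1) × 1876 MeV = 2.8132 × 1876 MeV = 5280 MeV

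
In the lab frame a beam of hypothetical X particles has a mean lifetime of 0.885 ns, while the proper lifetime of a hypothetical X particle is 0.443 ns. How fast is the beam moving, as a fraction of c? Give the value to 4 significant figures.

β ≈ 0.8657

γ = Δt/τ₀ = 0.885/0.443 = 1.99774
β = √(1 − 1/γ²) = √(1 − 1/1.99774²) = 0.8657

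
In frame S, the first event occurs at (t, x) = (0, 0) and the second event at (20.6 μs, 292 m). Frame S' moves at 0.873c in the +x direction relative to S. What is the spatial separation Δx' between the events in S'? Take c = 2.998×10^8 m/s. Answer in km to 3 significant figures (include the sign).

Δx' ≈ -10.5 km

γ = 1/√(1 − 0.873²) = 2.0504
Δx' = γ(Δx − vΔt) = 2.0504 × (292 m − 0.873×(2.998×10^8 m/s)×20.6×10^-6 s)
= 2.0504 × (-5099.5 m) = -10.5 km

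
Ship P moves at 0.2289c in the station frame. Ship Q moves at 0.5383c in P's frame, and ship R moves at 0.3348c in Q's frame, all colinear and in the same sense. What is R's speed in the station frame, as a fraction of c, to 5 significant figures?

u ≈ 0.82840c

Compose boost 2: (0.5383 + 0.2289)/(1 + 0.5383×0.2289) = 0.76720/1.123217 = 0.6830382
Compose boost 3: (0.3348 + 0.6830382)/(1 + 0.3348×0.6830382) = 1.017838/1.228681 = 0.82840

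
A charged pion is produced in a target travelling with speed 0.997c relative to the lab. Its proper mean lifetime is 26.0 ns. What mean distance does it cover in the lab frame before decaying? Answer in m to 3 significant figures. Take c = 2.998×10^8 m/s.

γ = 1/√(1 − 0.997²) = 12.920
Dilated lifetime: Δt = γτ₀ = 12.920 × 26.0 ns = 335.91 ns
d = vΔt = 0.997c × 335.91 ns = 2.9890×10^8 m/s × 3.3591×10^-7 s = 100 m

d ≈ 100 m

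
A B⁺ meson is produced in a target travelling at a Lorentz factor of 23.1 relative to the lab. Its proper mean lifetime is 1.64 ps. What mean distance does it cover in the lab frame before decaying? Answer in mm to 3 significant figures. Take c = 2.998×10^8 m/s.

β = √(1 − 1/γ²) = √(1 − 1/23.1²) = 0.99906
Dilated lifetime: Δt = γτ₀ = 23.1 × 1.64 ps = 37.884 ps
d = vΔt = 0.99906c × 37.884 ps = 2.9952×10^8 m/s × 3.7884×10^-11 s = 11.3 mm

d ≈ 11.3 mm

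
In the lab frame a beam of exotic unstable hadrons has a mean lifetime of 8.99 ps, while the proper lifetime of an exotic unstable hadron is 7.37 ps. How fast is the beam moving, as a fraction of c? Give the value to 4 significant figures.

γ = Δt/τ₀ = 8.99/7.37 = 1.21981
β = √(1 − 1/γ²) = √(1 − 1/1.21981²) = 0.5727

β ≈ 0.5727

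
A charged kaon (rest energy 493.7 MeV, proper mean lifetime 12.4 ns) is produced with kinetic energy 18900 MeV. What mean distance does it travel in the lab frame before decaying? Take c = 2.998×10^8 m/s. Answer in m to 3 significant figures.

γ = 1 + K/(m₀c²) = 1 + 18900/493.7 = 39.282
β = √(1 − 1/γ²) = 0.99968
Dilated lifetime: γτ₀ = 39.282 × 12.4 ns = 487.10 ns
d = βc·γτ₀ = 0.99968 × (2.998×10^8 m/s) × 4.8710×10^-7 s = 146 m

d ≈ 146 m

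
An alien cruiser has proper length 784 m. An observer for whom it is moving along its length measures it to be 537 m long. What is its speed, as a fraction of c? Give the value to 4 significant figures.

β ≈ 0.7286

γ = L₀/L = 784/537 = 1.45996
β = √(1 − 1/γ²) = 0.7286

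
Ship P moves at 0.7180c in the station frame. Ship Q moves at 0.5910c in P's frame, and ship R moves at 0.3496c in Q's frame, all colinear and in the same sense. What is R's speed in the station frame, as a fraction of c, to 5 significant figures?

u ≈ 0.96014c

Compose boost 2: (0.5910 + 0.7180)/(1 + 0.5910×0.7180) = 1.3090/1.424338 = 0.9190234
Compose boost 3: (0.3496 + 0.9190234)/(1 + 0.3496×0.9190234) = 1.268623/1.321291 = 0.96014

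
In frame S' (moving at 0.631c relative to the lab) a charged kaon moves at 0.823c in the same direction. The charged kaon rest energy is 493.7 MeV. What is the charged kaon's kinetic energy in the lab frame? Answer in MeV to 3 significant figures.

u_lab = (0.823 + 0.631)/(1 + 0.823×0.631) = 0.957011
γ = 1/√(1 − 0.957011²) = 3.4477
K = (γ − 1)m₀c² = (3.4477 − 1) × 493.7 = 2.4477 × 493.7 = 1210 MeV

K ≈ 1210 MeV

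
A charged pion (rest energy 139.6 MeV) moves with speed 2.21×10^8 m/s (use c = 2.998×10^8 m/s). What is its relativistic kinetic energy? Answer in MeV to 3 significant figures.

β = v/c = 2.21×10^8 / 2.998×10^8 = 0.73716
γ = 1/√(1 − 0.73716²) = 1.4799
K = (γ − 1)m₀c² = (1.4799 − 1) × 139.6 MeV = 0.47990 × 139.6 MeV = 67.0 MeV

K ≈ 67.0 MeV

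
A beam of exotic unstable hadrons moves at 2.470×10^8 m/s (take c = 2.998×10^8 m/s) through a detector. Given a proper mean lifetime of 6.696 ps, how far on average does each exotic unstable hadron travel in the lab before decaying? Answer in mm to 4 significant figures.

β = v/c = 2.470×10^8 / 2.998×10^8 = 0.823883
γ = 1/√(1 − 0.823883²) = 1.76441
Dilated lifetime: Δt = γτ₀ = 1.76441 × 6.696 ps = 11.8145 ps
d = vΔt = 0.823883c × 11.8145 ps = 2.47000×10^8 m/s × 1.18145×10^-11 s = 2.918 mm

d ≈ 2.918 mm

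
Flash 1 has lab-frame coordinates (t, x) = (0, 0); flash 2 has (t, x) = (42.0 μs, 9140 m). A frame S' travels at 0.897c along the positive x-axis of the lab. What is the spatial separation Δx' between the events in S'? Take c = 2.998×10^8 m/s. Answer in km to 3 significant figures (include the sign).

Δx' ≈ -4.87 km

γ = 1/√(1 − 0.897²) = 2.2623
Δx' = γ(Δx − vΔt) = 2.2623 × (9140 m − 0.897×(2.998×10^8 m/s)×42.0×10^-6 s)
= 2.2623 × (-2154.7 m) = -4.87 km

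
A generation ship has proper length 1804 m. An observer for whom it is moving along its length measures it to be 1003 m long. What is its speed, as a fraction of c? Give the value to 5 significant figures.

γ = L₀/L = 1804/1003 = 1.798604
β = √(1 − 1/γ²) = 0.83119

β ≈ 0.83119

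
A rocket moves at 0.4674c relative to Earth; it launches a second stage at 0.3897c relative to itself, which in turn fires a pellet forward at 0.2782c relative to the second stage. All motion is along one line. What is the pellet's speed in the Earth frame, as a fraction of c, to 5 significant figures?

Compose boost 2: (0.3897 + 0.4674)/(1 + 0.3897×0.4674) = 0.85710/1.182146 = 0.7250375
Compose boost 3: (0.2782 + 0.7250375)/(1 + 0.2782×0.7250375) = 1.003237/1.201705 = 0.83484

u ≈ 0.83484c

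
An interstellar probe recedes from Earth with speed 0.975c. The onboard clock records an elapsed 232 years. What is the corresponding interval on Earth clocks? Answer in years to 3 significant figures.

γ = 1/√(1 − 0.975²) = 4.5004
Time dilation: Δt = γτ₀ = 4.5004 × 232 years = 1040 years

Δt ≈ 1040 years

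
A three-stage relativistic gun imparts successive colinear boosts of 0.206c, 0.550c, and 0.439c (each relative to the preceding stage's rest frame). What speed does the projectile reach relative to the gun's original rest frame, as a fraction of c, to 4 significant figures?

Compose boost 2: (0.550 + 0.206)/(1 + 0.550×0.206) = 0.7560/1.11330 = 0.679062
Compose boost 3: (0.439 + 0.679062)/(1 + 0.439×0.679062) = 1.11806/1.29811 = 0.8613

u ≈ 0.8613c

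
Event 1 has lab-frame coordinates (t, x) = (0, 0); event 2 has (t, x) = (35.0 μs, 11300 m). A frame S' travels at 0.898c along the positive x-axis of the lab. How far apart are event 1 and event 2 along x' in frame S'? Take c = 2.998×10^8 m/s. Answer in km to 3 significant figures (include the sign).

γ = 1/√(1 − 0.898²) = 2.2728
Δx' = γ(Δx − vΔt) = 2.2728 × (11300 m − 0.898×(2.998×10^8 m/s)×35.0×10^-6 s)
= 2.2728 × (1877.3 m) = 4.27 km

Δx' ≈ 4.27 km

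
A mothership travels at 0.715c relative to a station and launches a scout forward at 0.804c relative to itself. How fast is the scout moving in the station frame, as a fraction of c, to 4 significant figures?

Compose boost 2: (0.804 + 0.715)/(1 + 0.804×0.715) = 1.519/1.57486 = 0.9645

u ≈ 0.9645c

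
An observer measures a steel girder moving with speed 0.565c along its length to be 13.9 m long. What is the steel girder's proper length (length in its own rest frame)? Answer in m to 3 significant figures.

L₀ ≈ 16.8 m

γ = 1/√(1 − 0.565²) = 1.2120
L₀ = γL = 1.2120 × 13.9 = 16.8 m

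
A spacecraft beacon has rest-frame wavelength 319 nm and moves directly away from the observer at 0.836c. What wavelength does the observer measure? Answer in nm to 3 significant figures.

Relativistic Doppler: λ_obs = λ_src √((1+β)/(1−β))
= 319 × √(1.8360/0.16400) = 319 × 3.3459 = 1070 nm

λ_obs ≈ 1070 nm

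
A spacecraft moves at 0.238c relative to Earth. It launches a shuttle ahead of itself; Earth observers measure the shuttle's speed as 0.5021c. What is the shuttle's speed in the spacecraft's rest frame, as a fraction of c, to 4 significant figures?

Inverse velocity addition: u' = (u − v)/(1 − uv/c²)
= (0.5021 − 0.238)/(1 − 0.5021×0.238) = 0.2641/0.880500 = 0.2999

u' ≈ 0.2999c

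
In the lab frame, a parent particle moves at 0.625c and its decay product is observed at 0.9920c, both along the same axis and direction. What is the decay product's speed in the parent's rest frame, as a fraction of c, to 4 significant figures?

u' ≈ 0.9658c

Inverse velocity addition: u' = (u − v)/(1 − uv/c²)
= (0.9920 − 0.625)/(1 − 0.9920×0.625) = 0.3670/0.380000 = 0.9658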